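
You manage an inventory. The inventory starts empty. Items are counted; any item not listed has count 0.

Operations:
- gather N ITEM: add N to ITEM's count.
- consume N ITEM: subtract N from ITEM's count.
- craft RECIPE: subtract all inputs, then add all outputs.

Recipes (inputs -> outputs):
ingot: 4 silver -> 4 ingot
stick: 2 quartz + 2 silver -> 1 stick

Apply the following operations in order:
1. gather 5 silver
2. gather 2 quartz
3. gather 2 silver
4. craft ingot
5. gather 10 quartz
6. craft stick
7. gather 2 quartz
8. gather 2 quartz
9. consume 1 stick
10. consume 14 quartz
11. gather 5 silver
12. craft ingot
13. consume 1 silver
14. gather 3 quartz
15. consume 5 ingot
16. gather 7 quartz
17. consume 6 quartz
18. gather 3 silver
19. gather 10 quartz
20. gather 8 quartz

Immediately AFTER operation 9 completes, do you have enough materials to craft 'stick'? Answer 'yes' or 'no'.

After 1 (gather 5 silver): silver=5
After 2 (gather 2 quartz): quartz=2 silver=5
After 3 (gather 2 silver): quartz=2 silver=7
After 4 (craft ingot): ingot=4 quartz=2 silver=3
After 5 (gather 10 quartz): ingot=4 quartz=12 silver=3
After 6 (craft stick): ingot=4 quartz=10 silver=1 stick=1
After 7 (gather 2 quartz): ingot=4 quartz=12 silver=1 stick=1
After 8 (gather 2 quartz): ingot=4 quartz=14 silver=1 stick=1
After 9 (consume 1 stick): ingot=4 quartz=14 silver=1

Answer: no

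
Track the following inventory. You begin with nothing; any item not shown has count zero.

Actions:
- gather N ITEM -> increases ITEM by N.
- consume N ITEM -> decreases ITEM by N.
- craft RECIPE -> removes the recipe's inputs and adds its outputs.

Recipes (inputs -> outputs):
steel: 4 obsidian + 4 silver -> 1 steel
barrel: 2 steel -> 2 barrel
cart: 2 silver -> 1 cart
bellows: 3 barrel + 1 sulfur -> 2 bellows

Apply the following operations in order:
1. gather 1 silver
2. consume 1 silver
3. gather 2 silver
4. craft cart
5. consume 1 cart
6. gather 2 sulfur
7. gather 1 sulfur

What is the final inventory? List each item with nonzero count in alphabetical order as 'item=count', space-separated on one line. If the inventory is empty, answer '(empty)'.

Answer: sulfur=3

Derivation:
After 1 (gather 1 silver): silver=1
After 2 (consume 1 silver): (empty)
After 3 (gather 2 silver): silver=2
After 4 (craft cart): cart=1
After 5 (consume 1 cart): (empty)
After 6 (gather 2 sulfur): sulfur=2
After 7 (gather 1 sulfur): sulfur=3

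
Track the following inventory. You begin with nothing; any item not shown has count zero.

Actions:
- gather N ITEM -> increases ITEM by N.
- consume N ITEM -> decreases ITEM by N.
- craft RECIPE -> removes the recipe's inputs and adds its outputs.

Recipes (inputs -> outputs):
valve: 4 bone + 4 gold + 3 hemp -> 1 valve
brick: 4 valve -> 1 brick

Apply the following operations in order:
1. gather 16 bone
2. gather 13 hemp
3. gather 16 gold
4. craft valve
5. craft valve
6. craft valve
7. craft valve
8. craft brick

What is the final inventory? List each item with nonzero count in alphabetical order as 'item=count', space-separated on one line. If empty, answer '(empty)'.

After 1 (gather 16 bone): bone=16
After 2 (gather 13 hemp): bone=16 hemp=13
After 3 (gather 16 gold): bone=16 gold=16 hemp=13
After 4 (craft valve): bone=12 gold=12 hemp=10 valve=1
After 5 (craft valve): bone=8 gold=8 hemp=7 valve=2
After 6 (craft valve): bone=4 gold=4 hemp=4 valve=3
After 7 (craft valve): hemp=1 valve=4
After 8 (craft brick): brick=1 hemp=1

Answer: brick=1 hemp=1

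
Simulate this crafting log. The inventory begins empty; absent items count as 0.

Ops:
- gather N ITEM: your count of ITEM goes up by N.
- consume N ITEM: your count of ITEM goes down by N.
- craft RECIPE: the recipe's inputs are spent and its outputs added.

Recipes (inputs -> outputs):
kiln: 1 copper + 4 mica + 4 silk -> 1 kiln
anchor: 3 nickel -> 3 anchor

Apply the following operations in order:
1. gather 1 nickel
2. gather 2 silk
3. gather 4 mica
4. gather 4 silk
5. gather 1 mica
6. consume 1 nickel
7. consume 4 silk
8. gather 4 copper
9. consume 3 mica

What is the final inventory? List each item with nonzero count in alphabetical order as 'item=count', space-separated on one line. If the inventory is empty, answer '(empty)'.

After 1 (gather 1 nickel): nickel=1
After 2 (gather 2 silk): nickel=1 silk=2
After 3 (gather 4 mica): mica=4 nickel=1 silk=2
After 4 (gather 4 silk): mica=4 nickel=1 silk=6
After 5 (gather 1 mica): mica=5 nickel=1 silk=6
After 6 (consume 1 nickel): mica=5 silk=6
After 7 (consume 4 silk): mica=5 silk=2
After 8 (gather 4 copper): copper=4 mica=5 silk=2
After 9 (consume 3 mica): copper=4 mica=2 silk=2

Answer: copper=4 mica=2 silk=2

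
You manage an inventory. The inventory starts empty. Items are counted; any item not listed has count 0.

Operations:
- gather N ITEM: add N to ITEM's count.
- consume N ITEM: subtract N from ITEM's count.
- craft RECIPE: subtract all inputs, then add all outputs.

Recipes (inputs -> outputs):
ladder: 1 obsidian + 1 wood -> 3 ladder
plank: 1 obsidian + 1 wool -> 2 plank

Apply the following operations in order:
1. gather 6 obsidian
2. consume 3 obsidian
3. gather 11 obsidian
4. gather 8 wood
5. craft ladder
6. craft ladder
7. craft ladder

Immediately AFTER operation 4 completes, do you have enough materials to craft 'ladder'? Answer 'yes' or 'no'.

After 1 (gather 6 obsidian): obsidian=6
After 2 (consume 3 obsidian): obsidian=3
After 3 (gather 11 obsidian): obsidian=14
After 4 (gather 8 wood): obsidian=14 wood=8

Answer: yes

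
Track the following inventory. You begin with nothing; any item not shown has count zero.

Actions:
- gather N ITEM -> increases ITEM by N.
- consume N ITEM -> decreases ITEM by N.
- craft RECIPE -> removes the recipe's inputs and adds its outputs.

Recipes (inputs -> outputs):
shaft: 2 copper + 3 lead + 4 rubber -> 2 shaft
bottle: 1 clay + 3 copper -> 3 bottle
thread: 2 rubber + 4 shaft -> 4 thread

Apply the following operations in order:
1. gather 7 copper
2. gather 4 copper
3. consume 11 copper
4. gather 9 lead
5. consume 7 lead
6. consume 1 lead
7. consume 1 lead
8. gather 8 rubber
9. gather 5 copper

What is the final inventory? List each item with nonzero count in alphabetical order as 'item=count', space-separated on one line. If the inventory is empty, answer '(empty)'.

Answer: copper=5 rubber=8

Derivation:
After 1 (gather 7 copper): copper=7
After 2 (gather 4 copper): copper=11
After 3 (consume 11 copper): (empty)
After 4 (gather 9 lead): lead=9
After 5 (consume 7 lead): lead=2
After 6 (consume 1 lead): lead=1
After 7 (consume 1 lead): (empty)
After 8 (gather 8 rubber): rubber=8
After 9 (gather 5 copper): copper=5 rubber=8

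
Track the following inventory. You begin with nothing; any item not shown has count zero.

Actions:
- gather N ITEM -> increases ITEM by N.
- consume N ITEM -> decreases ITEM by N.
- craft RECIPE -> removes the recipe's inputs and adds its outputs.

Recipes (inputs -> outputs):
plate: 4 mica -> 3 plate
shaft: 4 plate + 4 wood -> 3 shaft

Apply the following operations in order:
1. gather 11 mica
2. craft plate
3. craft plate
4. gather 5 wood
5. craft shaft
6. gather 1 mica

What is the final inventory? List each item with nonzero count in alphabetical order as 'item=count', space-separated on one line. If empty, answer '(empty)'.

After 1 (gather 11 mica): mica=11
After 2 (craft plate): mica=7 plate=3
After 3 (craft plate): mica=3 plate=6
After 4 (gather 5 wood): mica=3 plate=6 wood=5
After 5 (craft shaft): mica=3 plate=2 shaft=3 wood=1
After 6 (gather 1 mica): mica=4 plate=2 shaft=3 wood=1

Answer: mica=4 plate=2 shaft=3 wood=1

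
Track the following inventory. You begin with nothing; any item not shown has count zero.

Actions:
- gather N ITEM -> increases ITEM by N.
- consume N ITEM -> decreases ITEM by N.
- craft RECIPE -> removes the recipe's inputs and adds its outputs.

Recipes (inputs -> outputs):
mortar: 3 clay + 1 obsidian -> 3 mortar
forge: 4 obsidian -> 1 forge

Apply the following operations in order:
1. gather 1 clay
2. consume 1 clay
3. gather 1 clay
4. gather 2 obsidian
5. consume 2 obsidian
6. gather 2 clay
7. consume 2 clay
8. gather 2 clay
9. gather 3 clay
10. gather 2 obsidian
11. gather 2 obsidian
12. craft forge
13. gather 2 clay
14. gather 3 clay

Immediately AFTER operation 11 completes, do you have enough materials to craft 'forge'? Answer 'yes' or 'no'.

After 1 (gather 1 clay): clay=1
After 2 (consume 1 clay): (empty)
After 3 (gather 1 clay): clay=1
After 4 (gather 2 obsidian): clay=1 obsidian=2
After 5 (consume 2 obsidian): clay=1
After 6 (gather 2 clay): clay=3
After 7 (consume 2 clay): clay=1
After 8 (gather 2 clay): clay=3
After 9 (gather 3 clay): clay=6
After 10 (gather 2 obsidian): clay=6 obsidian=2
After 11 (gather 2 obsidian): clay=6 obsidian=4

Answer: yes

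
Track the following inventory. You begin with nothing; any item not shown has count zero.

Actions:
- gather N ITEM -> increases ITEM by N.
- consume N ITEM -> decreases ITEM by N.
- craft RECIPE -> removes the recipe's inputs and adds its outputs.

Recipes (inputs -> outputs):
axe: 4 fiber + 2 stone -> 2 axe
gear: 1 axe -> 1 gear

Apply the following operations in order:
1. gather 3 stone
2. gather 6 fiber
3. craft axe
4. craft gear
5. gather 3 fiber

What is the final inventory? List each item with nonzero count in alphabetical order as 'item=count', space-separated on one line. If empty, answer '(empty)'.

Answer: axe=1 fiber=5 gear=1 stone=1

Derivation:
After 1 (gather 3 stone): stone=3
After 2 (gather 6 fiber): fiber=6 stone=3
After 3 (craft axe): axe=2 fiber=2 stone=1
After 4 (craft gear): axe=1 fiber=2 gear=1 stone=1
After 5 (gather 3 fiber): axe=1 fiber=5 gear=1 stone=1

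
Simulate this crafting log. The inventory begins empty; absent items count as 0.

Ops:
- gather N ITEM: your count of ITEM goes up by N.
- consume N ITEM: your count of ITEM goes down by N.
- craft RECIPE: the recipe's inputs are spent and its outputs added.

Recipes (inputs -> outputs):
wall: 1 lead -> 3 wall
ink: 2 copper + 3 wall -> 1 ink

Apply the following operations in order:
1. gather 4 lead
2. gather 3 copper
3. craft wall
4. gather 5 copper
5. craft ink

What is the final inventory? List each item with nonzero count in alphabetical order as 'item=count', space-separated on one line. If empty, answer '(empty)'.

Answer: copper=6 ink=1 lead=3

Derivation:
After 1 (gather 4 lead): lead=4
After 2 (gather 3 copper): copper=3 lead=4
After 3 (craft wall): copper=3 lead=3 wall=3
After 4 (gather 5 copper): copper=8 lead=3 wall=3
After 5 (craft ink): copper=6 ink=1 lead=3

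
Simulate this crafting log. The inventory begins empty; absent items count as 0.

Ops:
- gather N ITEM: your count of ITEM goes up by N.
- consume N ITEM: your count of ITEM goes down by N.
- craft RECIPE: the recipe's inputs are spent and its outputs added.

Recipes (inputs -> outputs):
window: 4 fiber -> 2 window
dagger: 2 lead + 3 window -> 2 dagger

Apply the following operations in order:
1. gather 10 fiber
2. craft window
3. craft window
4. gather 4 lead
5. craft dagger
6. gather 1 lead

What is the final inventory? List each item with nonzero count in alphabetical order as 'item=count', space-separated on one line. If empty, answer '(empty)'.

After 1 (gather 10 fiber): fiber=10
After 2 (craft window): fiber=6 window=2
After 3 (craft window): fiber=2 window=4
After 4 (gather 4 lead): fiber=2 lead=4 window=4
After 5 (craft dagger): dagger=2 fiber=2 lead=2 window=1
After 6 (gather 1 lead): dagger=2 fiber=2 lead=3 window=1

Answer: dagger=2 fiber=2 lead=3 window=1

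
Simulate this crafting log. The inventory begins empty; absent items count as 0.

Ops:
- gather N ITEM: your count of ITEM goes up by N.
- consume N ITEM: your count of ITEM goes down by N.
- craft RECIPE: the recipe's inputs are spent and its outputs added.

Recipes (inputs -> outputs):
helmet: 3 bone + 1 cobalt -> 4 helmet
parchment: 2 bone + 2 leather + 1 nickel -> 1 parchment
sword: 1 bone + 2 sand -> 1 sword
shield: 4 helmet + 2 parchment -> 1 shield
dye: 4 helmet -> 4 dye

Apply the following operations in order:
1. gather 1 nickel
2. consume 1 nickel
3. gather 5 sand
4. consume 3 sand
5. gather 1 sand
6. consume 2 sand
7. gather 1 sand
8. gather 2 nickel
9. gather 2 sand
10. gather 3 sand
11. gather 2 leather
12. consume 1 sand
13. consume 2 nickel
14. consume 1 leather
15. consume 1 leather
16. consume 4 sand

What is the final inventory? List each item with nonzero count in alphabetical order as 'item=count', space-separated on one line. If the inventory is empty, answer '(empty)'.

Answer: sand=2

Derivation:
After 1 (gather 1 nickel): nickel=1
After 2 (consume 1 nickel): (empty)
After 3 (gather 5 sand): sand=5
After 4 (consume 3 sand): sand=2
After 5 (gather 1 sand): sand=3
After 6 (consume 2 sand): sand=1
After 7 (gather 1 sand): sand=2
After 8 (gather 2 nickel): nickel=2 sand=2
After 9 (gather 2 sand): nickel=2 sand=4
After 10 (gather 3 sand): nickel=2 sand=7
After 11 (gather 2 leather): leather=2 nickel=2 sand=7
After 12 (consume 1 sand): leather=2 nickel=2 sand=6
After 13 (consume 2 nickel): leather=2 sand=6
After 14 (consume 1 leather): leather=1 sand=6
After 15 (consume 1 leather): sand=6
After 16 (consume 4 sand): sand=2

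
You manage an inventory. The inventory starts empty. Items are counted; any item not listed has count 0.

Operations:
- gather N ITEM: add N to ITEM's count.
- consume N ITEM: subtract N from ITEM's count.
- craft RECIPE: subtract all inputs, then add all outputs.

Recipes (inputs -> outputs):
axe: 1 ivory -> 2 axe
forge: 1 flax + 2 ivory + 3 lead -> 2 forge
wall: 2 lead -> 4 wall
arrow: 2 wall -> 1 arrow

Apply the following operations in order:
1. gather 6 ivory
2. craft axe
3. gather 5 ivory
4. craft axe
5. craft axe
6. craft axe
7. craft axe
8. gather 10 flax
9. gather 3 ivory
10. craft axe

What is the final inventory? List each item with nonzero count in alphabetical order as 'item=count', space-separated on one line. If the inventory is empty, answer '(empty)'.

Answer: axe=12 flax=10 ivory=8

Derivation:
After 1 (gather 6 ivory): ivory=6
After 2 (craft axe): axe=2 ivory=5
After 3 (gather 5 ivory): axe=2 ivory=10
After 4 (craft axe): axe=4 ivory=9
After 5 (craft axe): axe=6 ivory=8
After 6 (craft axe): axe=8 ivory=7
After 7 (craft axe): axe=10 ivory=6
After 8 (gather 10 flax): axe=10 flax=10 ivory=6
After 9 (gather 3 ivory): axe=10 flax=10 ivory=9
After 10 (craft axe): axe=12 flax=10 ivory=8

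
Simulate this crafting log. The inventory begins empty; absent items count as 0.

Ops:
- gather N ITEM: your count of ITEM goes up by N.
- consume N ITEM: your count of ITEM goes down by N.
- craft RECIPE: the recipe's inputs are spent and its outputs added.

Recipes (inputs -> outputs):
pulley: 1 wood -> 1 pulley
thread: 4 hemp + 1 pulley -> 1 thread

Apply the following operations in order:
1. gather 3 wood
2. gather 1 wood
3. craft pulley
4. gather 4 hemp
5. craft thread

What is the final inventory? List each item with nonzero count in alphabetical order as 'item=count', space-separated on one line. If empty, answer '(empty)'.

Answer: thread=1 wood=3

Derivation:
After 1 (gather 3 wood): wood=3
After 2 (gather 1 wood): wood=4
After 3 (craft pulley): pulley=1 wood=3
After 4 (gather 4 hemp): hemp=4 pulley=1 wood=3
After 5 (craft thread): thread=1 wood=3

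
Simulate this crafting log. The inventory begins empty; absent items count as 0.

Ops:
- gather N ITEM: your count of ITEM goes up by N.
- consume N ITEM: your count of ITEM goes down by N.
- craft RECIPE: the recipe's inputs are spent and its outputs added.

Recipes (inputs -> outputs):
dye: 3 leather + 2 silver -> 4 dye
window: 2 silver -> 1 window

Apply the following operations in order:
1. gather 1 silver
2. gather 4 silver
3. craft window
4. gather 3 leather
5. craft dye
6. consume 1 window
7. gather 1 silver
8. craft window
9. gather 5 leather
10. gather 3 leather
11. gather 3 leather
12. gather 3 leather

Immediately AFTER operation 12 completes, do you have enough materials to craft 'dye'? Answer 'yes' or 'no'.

After 1 (gather 1 silver): silver=1
After 2 (gather 4 silver): silver=5
After 3 (craft window): silver=3 window=1
After 4 (gather 3 leather): leather=3 silver=3 window=1
After 5 (craft dye): dye=4 silver=1 window=1
After 6 (consume 1 window): dye=4 silver=1
After 7 (gather 1 silver): dye=4 silver=2
After 8 (craft window): dye=4 window=1
After 9 (gather 5 leather): dye=4 leather=5 window=1
After 10 (gather 3 leather): dye=4 leather=8 window=1
After 11 (gather 3 leather): dye=4 leather=11 window=1
After 12 (gather 3 leather): dye=4 leather=14 window=1

Answer: no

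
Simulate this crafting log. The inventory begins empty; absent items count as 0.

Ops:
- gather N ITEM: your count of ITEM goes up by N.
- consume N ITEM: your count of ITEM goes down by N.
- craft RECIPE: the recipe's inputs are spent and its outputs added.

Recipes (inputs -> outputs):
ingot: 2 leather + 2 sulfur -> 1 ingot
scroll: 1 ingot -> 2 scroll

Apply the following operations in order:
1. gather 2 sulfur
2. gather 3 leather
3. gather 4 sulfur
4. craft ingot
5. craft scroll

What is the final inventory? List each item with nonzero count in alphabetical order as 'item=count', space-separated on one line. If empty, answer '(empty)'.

After 1 (gather 2 sulfur): sulfur=2
After 2 (gather 3 leather): leather=3 sulfur=2
After 3 (gather 4 sulfur): leather=3 sulfur=6
After 4 (craft ingot): ingot=1 leather=1 sulfur=4
After 5 (craft scroll): leather=1 scroll=2 sulfur=4

Answer: leather=1 scroll=2 sulfur=4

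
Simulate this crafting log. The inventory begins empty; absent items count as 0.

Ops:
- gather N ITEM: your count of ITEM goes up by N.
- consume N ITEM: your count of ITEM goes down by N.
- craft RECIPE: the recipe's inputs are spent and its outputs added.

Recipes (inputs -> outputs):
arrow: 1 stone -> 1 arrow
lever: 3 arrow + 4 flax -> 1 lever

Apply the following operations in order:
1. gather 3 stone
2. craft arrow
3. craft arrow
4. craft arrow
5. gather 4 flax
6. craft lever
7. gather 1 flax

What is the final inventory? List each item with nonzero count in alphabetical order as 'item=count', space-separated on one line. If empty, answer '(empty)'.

Answer: flax=1 lever=1

Derivation:
After 1 (gather 3 stone): stone=3
After 2 (craft arrow): arrow=1 stone=2
After 3 (craft arrow): arrow=2 stone=1
After 4 (craft arrow): arrow=3
After 5 (gather 4 flax): arrow=3 flax=4
After 6 (craft lever): lever=1
After 7 (gather 1 flax): flax=1 lever=1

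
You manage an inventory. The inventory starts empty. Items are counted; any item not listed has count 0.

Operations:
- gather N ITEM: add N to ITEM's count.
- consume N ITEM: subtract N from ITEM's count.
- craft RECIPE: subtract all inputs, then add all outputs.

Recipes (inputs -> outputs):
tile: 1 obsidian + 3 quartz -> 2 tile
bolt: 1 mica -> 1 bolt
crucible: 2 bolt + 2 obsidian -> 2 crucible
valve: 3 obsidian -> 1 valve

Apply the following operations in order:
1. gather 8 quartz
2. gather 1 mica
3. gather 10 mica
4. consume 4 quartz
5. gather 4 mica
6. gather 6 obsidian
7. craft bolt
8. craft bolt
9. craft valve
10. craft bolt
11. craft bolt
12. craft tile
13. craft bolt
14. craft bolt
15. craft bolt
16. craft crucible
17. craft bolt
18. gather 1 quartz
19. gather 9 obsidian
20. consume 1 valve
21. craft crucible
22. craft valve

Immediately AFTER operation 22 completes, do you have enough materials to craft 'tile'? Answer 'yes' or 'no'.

Answer: no

Derivation:
After 1 (gather 8 quartz): quartz=8
After 2 (gather 1 mica): mica=1 quartz=8
After 3 (gather 10 mica): mica=11 quartz=8
After 4 (consume 4 quartz): mica=11 quartz=4
After 5 (gather 4 mica): mica=15 quartz=4
After 6 (gather 6 obsidian): mica=15 obsidian=6 quartz=4
After 7 (craft bolt): bolt=1 mica=14 obsidian=6 quartz=4
After 8 (craft bolt): bolt=2 mica=13 obsidian=6 quartz=4
After 9 (craft valve): bolt=2 mica=13 obsidian=3 quartz=4 valve=1
After 10 (craft bolt): bolt=3 mica=12 obsidian=3 quartz=4 valve=1
After 11 (craft bolt): bolt=4 mica=11 obsidian=3 quartz=4 valve=1
After 12 (craft tile): bolt=4 mica=11 obsidian=2 quartz=1 tile=2 valve=1
After 13 (craft bolt): bolt=5 mica=10 obsidian=2 quartz=1 tile=2 valve=1
After 14 (craft bolt): bolt=6 mica=9 obsidian=2 quartz=1 tile=2 valve=1
After 15 (craft bolt): bolt=7 mica=8 obsidian=2 quartz=1 tile=2 valve=1
After 16 (craft crucible): bolt=5 crucible=2 mica=8 quartz=1 tile=2 valve=1
After 17 (craft bolt): bolt=6 crucible=2 mica=7 quartz=1 tile=2 valve=1
After 18 (gather 1 quartz): bolt=6 crucible=2 mica=7 quartz=2 tile=2 valve=1
After 19 (gather 9 obsidian): bolt=6 crucible=2 mica=7 obsidian=9 quartz=2 tile=2 valve=1
After 20 (consume 1 valve): bolt=6 crucible=2 mica=7 obsidian=9 quartz=2 tile=2
After 21 (craft crucible): bolt=4 crucible=4 mica=7 obsidian=7 quartz=2 tile=2
After 22 (craft valve): bolt=4 crucible=4 mica=7 obsidian=4 quartz=2 tile=2 valve=1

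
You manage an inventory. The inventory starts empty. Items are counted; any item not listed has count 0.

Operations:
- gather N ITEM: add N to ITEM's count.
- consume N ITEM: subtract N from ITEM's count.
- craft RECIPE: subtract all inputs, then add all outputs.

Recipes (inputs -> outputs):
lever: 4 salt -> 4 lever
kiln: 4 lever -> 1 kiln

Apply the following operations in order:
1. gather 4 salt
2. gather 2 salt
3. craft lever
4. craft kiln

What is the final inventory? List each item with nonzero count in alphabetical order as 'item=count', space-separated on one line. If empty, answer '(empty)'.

After 1 (gather 4 salt): salt=4
After 2 (gather 2 salt): salt=6
After 3 (craft lever): lever=4 salt=2
After 4 (craft kiln): kiln=1 salt=2

Answer: kiln=1 salt=2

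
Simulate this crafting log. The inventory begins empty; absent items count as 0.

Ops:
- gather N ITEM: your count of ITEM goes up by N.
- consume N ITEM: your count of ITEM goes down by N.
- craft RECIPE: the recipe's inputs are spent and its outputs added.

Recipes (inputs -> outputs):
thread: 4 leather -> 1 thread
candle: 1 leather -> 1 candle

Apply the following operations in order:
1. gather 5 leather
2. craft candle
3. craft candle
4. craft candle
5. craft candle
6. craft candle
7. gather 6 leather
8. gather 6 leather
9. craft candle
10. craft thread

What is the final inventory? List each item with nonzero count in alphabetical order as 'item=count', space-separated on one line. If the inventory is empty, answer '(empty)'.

Answer: candle=6 leather=7 thread=1

Derivation:
After 1 (gather 5 leather): leather=5
After 2 (craft candle): candle=1 leather=4
After 3 (craft candle): candle=2 leather=3
After 4 (craft candle): candle=3 leather=2
After 5 (craft candle): candle=4 leather=1
After 6 (craft candle): candle=5
After 7 (gather 6 leather): candle=5 leather=6
After 8 (gather 6 leather): candle=5 leather=12
After 9 (craft candle): candle=6 leather=11
After 10 (craft thread): candle=6 leather=7 thread=1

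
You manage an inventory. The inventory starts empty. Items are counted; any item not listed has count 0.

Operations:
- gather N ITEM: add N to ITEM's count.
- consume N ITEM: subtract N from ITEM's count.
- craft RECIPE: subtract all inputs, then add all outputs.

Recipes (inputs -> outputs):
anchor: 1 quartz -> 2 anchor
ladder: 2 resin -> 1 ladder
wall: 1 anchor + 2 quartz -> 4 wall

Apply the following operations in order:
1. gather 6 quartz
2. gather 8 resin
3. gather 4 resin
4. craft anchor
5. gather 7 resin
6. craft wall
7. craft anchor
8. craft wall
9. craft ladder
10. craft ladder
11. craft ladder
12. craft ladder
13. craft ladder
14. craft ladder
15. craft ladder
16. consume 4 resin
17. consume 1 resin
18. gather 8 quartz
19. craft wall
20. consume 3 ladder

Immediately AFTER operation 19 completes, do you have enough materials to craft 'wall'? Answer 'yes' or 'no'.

Answer: yes

Derivation:
After 1 (gather 6 quartz): quartz=6
After 2 (gather 8 resin): quartz=6 resin=8
After 3 (gather 4 resin): quartz=6 resin=12
After 4 (craft anchor): anchor=2 quartz=5 resin=12
After 5 (gather 7 resin): anchor=2 quartz=5 resin=19
After 6 (craft wall): anchor=1 quartz=3 resin=19 wall=4
After 7 (craft anchor): anchor=3 quartz=2 resin=19 wall=4
After 8 (craft wall): anchor=2 resin=19 wall=8
After 9 (craft ladder): anchor=2 ladder=1 resin=17 wall=8
After 10 (craft ladder): anchor=2 ladder=2 resin=15 wall=8
After 11 (craft ladder): anchor=2 ladder=3 resin=13 wall=8
After 12 (craft ladder): anchor=2 ladder=4 resin=11 wall=8
After 13 (craft ladder): anchor=2 ladder=5 resin=9 wall=8
After 14 (craft ladder): anchor=2 ladder=6 resin=7 wall=8
After 15 (craft ladder): anchor=2 ladder=7 resin=5 wall=8
After 16 (consume 4 resin): anchor=2 ladder=7 resin=1 wall=8
After 17 (consume 1 resin): anchor=2 ladder=7 wall=8
After 18 (gather 8 quartz): anchor=2 ladder=7 quartz=8 wall=8
After 19 (craft wall): anchor=1 ladder=7 quartz=6 wall=12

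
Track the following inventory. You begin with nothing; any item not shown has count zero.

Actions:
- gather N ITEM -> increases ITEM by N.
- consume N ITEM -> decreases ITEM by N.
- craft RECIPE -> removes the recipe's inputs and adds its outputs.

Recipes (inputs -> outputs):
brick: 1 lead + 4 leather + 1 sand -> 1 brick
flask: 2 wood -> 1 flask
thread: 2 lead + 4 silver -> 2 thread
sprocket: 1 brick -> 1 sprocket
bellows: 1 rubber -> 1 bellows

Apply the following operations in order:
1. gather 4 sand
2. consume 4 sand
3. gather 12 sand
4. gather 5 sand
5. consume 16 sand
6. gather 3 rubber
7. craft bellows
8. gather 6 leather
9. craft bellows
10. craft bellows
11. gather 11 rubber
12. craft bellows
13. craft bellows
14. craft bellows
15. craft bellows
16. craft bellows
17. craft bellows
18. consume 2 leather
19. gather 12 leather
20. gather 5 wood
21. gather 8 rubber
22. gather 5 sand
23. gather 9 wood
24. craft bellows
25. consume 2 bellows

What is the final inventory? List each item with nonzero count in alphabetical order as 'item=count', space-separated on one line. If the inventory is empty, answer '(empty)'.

Answer: bellows=8 leather=16 rubber=12 sand=6 wood=14

Derivation:
After 1 (gather 4 sand): sand=4
After 2 (consume 4 sand): (empty)
After 3 (gather 12 sand): sand=12
After 4 (gather 5 sand): sand=17
After 5 (consume 16 sand): sand=1
After 6 (gather 3 rubber): rubber=3 sand=1
After 7 (craft bellows): bellows=1 rubber=2 sand=1
After 8 (gather 6 leather): bellows=1 leather=6 rubber=2 sand=1
After 9 (craft bellows): bellows=2 leather=6 rubber=1 sand=1
After 10 (craft bellows): bellows=3 leather=6 sand=1
After 11 (gather 11 rubber): bellows=3 leather=6 rubber=11 sand=1
After 12 (craft bellows): bellows=4 leather=6 rubber=10 sand=1
After 13 (craft bellows): bellows=5 leather=6 rubber=9 sand=1
After 14 (craft bellows): bellows=6 leather=6 rubber=8 sand=1
After 15 (craft bellows): bellows=7 leather=6 rubber=7 sand=1
After 16 (craft bellows): bellows=8 leather=6 rubber=6 sand=1
After 17 (craft bellows): bellows=9 leather=6 rubber=5 sand=1
After 18 (consume 2 leather): bellows=9 leather=4 rubber=5 sand=1
After 19 (gather 12 leather): bellows=9 leather=16 rubber=5 sand=1
After 20 (gather 5 wood): bellows=9 leather=16 rubber=5 sand=1 wood=5
After 21 (gather 8 rubber): bellows=9 leather=16 rubber=13 sand=1 wood=5
After 22 (gather 5 sand): bellows=9 leather=16 rubber=13 sand=6 wood=5
After 23 (gather 9 wood): bellows=9 leather=16 rubber=13 sand=6 wood=14
After 24 (craft bellows): bellows=10 leather=16 rubber=12 sand=6 wood=14
After 25 (consume 2 bellows): bellows=8 leather=16 rubber=12 sand=6 wood=14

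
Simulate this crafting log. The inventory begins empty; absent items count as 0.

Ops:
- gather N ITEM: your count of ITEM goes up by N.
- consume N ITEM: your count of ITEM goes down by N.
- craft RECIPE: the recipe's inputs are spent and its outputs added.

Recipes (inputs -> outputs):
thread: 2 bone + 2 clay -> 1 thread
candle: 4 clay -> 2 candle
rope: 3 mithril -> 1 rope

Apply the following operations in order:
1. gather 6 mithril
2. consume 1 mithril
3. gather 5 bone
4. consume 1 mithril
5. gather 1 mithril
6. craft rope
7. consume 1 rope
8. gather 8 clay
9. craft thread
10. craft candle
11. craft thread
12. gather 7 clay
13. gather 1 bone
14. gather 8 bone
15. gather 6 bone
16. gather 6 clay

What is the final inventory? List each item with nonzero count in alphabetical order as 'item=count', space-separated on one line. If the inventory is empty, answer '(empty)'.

After 1 (gather 6 mithril): mithril=6
After 2 (consume 1 mithril): mithril=5
After 3 (gather 5 bone): bone=5 mithril=5
After 4 (consume 1 mithril): bone=5 mithril=4
After 5 (gather 1 mithril): bone=5 mithril=5
After 6 (craft rope): bone=5 mithril=2 rope=1
After 7 (consume 1 rope): bone=5 mithril=2
After 8 (gather 8 clay): bone=5 clay=8 mithril=2
After 9 (craft thread): bone=3 clay=6 mithril=2 thread=1
After 10 (craft candle): bone=3 candle=2 clay=2 mithril=2 thread=1
After 11 (craft thread): bone=1 candle=2 mithril=2 thread=2
After 12 (gather 7 clay): bone=1 candle=2 clay=7 mithril=2 thread=2
After 13 (gather 1 bone): bone=2 candle=2 clay=7 mithril=2 thread=2
After 14 (gather 8 bone): bone=10 candle=2 clay=7 mithril=2 thread=2
After 15 (gather 6 bone): bone=16 candle=2 clay=7 mithril=2 thread=2
After 16 (gather 6 clay): bone=16 candle=2 clay=13 mithril=2 thread=2

Answer: bone=16 candle=2 clay=13 mithril=2 thread=2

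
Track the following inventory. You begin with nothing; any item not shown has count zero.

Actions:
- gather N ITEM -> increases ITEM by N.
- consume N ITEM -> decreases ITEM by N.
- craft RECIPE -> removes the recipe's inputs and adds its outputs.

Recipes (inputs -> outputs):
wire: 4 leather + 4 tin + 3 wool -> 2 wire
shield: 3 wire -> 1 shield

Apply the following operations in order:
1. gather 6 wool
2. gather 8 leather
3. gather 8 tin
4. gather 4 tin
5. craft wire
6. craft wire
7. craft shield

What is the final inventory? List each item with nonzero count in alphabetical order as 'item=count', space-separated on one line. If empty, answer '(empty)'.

After 1 (gather 6 wool): wool=6
After 2 (gather 8 leather): leather=8 wool=6
After 3 (gather 8 tin): leather=8 tin=8 wool=6
After 4 (gather 4 tin): leather=8 tin=12 wool=6
After 5 (craft wire): leather=4 tin=8 wire=2 wool=3
After 6 (craft wire): tin=4 wire=4
After 7 (craft shield): shield=1 tin=4 wire=1

Answer: shield=1 tin=4 wire=1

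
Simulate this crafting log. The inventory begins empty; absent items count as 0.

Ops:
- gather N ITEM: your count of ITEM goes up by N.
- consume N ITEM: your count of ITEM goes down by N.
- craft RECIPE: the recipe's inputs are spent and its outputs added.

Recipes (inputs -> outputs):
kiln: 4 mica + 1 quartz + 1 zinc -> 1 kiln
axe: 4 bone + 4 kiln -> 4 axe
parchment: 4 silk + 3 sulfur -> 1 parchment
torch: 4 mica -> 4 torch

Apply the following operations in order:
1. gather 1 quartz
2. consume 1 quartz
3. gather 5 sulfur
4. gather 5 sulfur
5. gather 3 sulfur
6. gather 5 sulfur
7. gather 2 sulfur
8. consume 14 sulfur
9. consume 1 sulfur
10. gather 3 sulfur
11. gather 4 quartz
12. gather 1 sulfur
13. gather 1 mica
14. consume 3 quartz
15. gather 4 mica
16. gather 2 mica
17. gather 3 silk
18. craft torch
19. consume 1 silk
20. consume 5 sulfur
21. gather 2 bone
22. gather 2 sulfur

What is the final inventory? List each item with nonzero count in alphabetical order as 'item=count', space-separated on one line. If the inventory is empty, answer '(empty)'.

Answer: bone=2 mica=3 quartz=1 silk=2 sulfur=6 torch=4

Derivation:
After 1 (gather 1 quartz): quartz=1
After 2 (consume 1 quartz): (empty)
After 3 (gather 5 sulfur): sulfur=5
After 4 (gather 5 sulfur): sulfur=10
After 5 (gather 3 sulfur): sulfur=13
After 6 (gather 5 sulfur): sulfur=18
After 7 (gather 2 sulfur): sulfur=20
After 8 (consume 14 sulfur): sulfur=6
After 9 (consume 1 sulfur): sulfur=5
After 10 (gather 3 sulfur): sulfur=8
After 11 (gather 4 quartz): quartz=4 sulfur=8
After 12 (gather 1 sulfur): quartz=4 sulfur=9
After 13 (gather 1 mica): mica=1 quartz=4 sulfur=9
After 14 (consume 3 quartz): mica=1 quartz=1 sulfur=9
After 15 (gather 4 mica): mica=5 quartz=1 sulfur=9
After 16 (gather 2 mica): mica=7 quartz=1 sulfur=9
After 17 (gather 3 silk): mica=7 quartz=1 silk=3 sulfur=9
After 18 (craft torch): mica=3 quartz=1 silk=3 sulfur=9 torch=4
After 19 (consume 1 silk): mica=3 quartz=1 silk=2 sulfur=9 torch=4
After 20 (consume 5 sulfur): mica=3 quartz=1 silk=2 sulfur=4 torch=4
After 21 (gather 2 bone): bone=2 mica=3 quartz=1 silk=2 sulfur=4 torch=4
After 22 (gather 2 sulfur): bone=2 mica=3 quartz=1 silk=2 sulfur=6 torch=4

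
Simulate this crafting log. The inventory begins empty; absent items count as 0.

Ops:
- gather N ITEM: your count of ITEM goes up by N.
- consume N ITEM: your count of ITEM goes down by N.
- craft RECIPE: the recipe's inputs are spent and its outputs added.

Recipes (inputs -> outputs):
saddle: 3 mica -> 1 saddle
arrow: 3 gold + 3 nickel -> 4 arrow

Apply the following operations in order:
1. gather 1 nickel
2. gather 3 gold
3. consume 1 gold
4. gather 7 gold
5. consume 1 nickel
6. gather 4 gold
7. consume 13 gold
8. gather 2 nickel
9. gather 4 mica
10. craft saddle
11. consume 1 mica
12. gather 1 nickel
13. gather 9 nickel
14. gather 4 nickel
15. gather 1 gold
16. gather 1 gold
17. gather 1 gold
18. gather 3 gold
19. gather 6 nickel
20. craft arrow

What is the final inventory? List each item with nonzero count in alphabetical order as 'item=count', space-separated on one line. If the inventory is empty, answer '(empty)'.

After 1 (gather 1 nickel): nickel=1
After 2 (gather 3 gold): gold=3 nickel=1
After 3 (consume 1 gold): gold=2 nickel=1
After 4 (gather 7 gold): gold=9 nickel=1
After 5 (consume 1 nickel): gold=9
After 6 (gather 4 gold): gold=13
After 7 (consume 13 gold): (empty)
After 8 (gather 2 nickel): nickel=2
After 9 (gather 4 mica): mica=4 nickel=2
After 10 (craft saddle): mica=1 nickel=2 saddle=1
After 11 (consume 1 mica): nickel=2 saddle=1
After 12 (gather 1 nickel): nickel=3 saddle=1
After 13 (gather 9 nickel): nickel=12 saddle=1
After 14 (gather 4 nickel): nickel=16 saddle=1
After 15 (gather 1 gold): gold=1 nickel=16 saddle=1
After 16 (gather 1 gold): gold=2 nickel=16 saddle=1
After 17 (gather 1 gold): gold=3 nickel=16 saddle=1
After 18 (gather 3 gold): gold=6 nickel=16 saddle=1
After 19 (gather 6 nickel): gold=6 nickel=22 saddle=1
After 20 (craft arrow): arrow=4 gold=3 nickel=19 saddle=1

Answer: arrow=4 gold=3 nickel=19 saddle=1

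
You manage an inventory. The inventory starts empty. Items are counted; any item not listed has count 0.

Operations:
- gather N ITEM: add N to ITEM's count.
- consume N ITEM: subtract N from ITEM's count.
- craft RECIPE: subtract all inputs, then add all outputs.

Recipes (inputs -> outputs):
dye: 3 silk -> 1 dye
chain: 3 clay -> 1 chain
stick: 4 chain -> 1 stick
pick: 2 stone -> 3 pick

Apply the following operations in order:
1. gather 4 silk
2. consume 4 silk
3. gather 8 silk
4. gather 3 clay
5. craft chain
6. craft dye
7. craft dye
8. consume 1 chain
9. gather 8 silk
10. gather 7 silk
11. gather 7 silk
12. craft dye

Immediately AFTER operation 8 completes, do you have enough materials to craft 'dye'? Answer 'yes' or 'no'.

After 1 (gather 4 silk): silk=4
After 2 (consume 4 silk): (empty)
After 3 (gather 8 silk): silk=8
After 4 (gather 3 clay): clay=3 silk=8
After 5 (craft chain): chain=1 silk=8
After 6 (craft dye): chain=1 dye=1 silk=5
After 7 (craft dye): chain=1 dye=2 silk=2
After 8 (consume 1 chain): dye=2 silk=2

Answer: no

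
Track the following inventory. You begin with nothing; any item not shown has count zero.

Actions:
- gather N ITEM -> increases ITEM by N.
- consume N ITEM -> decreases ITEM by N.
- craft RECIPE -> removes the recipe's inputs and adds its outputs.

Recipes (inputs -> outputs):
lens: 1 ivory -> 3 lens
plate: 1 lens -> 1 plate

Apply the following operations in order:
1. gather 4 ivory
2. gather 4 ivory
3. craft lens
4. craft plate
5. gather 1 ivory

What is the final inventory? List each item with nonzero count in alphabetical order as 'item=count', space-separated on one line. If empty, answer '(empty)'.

After 1 (gather 4 ivory): ivory=4
After 2 (gather 4 ivory): ivory=8
After 3 (craft lens): ivory=7 lens=3
After 4 (craft plate): ivory=7 lens=2 plate=1
After 5 (gather 1 ivory): ivory=8 lens=2 plate=1

Answer: ivory=8 lens=2 plate=1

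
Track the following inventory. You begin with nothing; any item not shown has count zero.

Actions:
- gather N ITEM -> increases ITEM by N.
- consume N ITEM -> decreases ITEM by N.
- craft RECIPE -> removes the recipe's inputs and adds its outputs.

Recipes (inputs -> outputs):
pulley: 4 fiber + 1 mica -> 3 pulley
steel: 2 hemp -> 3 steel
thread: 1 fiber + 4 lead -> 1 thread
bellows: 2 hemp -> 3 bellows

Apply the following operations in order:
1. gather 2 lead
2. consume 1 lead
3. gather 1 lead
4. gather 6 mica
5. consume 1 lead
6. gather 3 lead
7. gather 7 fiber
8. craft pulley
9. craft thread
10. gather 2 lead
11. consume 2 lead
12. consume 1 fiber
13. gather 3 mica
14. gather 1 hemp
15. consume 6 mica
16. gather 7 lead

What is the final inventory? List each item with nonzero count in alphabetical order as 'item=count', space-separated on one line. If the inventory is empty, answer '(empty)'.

After 1 (gather 2 lead): lead=2
After 2 (consume 1 lead): lead=1
After 3 (gather 1 lead): lead=2
After 4 (gather 6 mica): lead=2 mica=6
After 5 (consume 1 lead): lead=1 mica=6
After 6 (gather 3 lead): lead=4 mica=6
After 7 (gather 7 fiber): fiber=7 lead=4 mica=6
After 8 (craft pulley): fiber=3 lead=4 mica=5 pulley=3
After 9 (craft thread): fiber=2 mica=5 pulley=3 thread=1
After 10 (gather 2 lead): fiber=2 lead=2 mica=5 pulley=3 thread=1
After 11 (consume 2 lead): fiber=2 mica=5 pulley=3 thread=1
After 12 (consume 1 fiber): fiber=1 mica=5 pulley=3 thread=1
After 13 (gather 3 mica): fiber=1 mica=8 pulley=3 thread=1
After 14 (gather 1 hemp): fiber=1 hemp=1 mica=8 pulley=3 thread=1
After 15 (consume 6 mica): fiber=1 hemp=1 mica=2 pulley=3 thread=1
After 16 (gather 7 lead): fiber=1 hemp=1 lead=7 mica=2 pulley=3 thread=1

Answer: fiber=1 hemp=1 lead=7 mica=2 pulley=3 thread=1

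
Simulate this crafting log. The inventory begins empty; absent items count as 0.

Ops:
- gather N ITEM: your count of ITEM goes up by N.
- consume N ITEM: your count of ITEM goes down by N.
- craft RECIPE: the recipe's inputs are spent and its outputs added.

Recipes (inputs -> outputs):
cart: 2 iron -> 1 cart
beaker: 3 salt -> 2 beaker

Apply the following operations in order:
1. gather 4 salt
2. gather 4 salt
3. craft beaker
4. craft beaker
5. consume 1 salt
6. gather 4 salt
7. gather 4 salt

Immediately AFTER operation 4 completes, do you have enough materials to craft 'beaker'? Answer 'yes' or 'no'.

Answer: no

Derivation:
After 1 (gather 4 salt): salt=4
After 2 (gather 4 salt): salt=8
After 3 (craft beaker): beaker=2 salt=5
After 4 (craft beaker): beaker=4 salt=2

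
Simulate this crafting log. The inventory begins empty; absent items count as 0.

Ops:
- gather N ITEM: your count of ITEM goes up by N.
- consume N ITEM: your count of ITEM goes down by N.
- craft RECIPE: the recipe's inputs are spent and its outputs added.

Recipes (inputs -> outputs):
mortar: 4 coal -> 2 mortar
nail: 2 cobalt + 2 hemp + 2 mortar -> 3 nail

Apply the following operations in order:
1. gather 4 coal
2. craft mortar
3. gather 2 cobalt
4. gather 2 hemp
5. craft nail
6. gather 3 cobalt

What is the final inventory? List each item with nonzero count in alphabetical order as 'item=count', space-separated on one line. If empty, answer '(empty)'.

After 1 (gather 4 coal): coal=4
After 2 (craft mortar): mortar=2
After 3 (gather 2 cobalt): cobalt=2 mortar=2
After 4 (gather 2 hemp): cobalt=2 hemp=2 mortar=2
After 5 (craft nail): nail=3
After 6 (gather 3 cobalt): cobalt=3 nail=3

Answer: cobalt=3 nail=3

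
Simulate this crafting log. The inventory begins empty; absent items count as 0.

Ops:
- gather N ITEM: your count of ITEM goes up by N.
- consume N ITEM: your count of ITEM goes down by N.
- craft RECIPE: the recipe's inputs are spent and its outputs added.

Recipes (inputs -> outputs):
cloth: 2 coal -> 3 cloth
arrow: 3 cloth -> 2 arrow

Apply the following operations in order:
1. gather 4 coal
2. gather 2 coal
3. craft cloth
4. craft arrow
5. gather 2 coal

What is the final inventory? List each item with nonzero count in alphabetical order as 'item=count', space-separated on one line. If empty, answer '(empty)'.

After 1 (gather 4 coal): coal=4
After 2 (gather 2 coal): coal=6
After 3 (craft cloth): cloth=3 coal=4
After 4 (craft arrow): arrow=2 coal=4
After 5 (gather 2 coal): arrow=2 coal=6

Answer: arrow=2 coal=6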